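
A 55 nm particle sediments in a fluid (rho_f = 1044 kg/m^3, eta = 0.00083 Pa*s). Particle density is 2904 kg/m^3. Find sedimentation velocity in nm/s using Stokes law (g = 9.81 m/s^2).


Radius R = 55/2 nm = 2.75e-08 m
Density difference = 2904 - 1044 = 1860 kg/m^3
v = 2 * R^2 * (rho_p - rho_f) * g / (9 * eta)
v = 2 * (2.75e-08)^2 * 1860 * 9.81 / (9 * 0.00083)
v = 3.69451e-09 m/s = 3.6945 nm/s

3.6945


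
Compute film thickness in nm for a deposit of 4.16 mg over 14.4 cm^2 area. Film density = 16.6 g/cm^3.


Convert: m = 4.16 mg = 4.1600e-06 kg, A = 14.4 cm^2 = 1.4400e-03 m^2, rho = 16.6 g/cm^3 = 16600 kg/m^3
t = m / (A * rho)
t = 4.1600e-06 / (1.4400e-03 * 16600)
t = 1.7403e-07 m = 174.0 nm

174.0


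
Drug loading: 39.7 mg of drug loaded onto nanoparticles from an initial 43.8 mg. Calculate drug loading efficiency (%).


Drug loading efficiency = (drug loaded / drug initial) * 100
DLE = 39.7 / 43.8 * 100
DLE = 0.9064 * 100
DLE = 90.64%

90.64


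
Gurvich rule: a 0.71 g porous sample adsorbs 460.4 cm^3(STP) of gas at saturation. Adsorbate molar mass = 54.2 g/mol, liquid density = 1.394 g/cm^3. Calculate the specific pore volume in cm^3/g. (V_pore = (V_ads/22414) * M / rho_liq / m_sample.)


Moles adsorbed n = V_ads / 22414 = 460.4 / 22414 = 2.054073e-02 mol
Liquid volume V_liq = n * M / rho_liq = 2.054073e-02 * 54.2 / 1.394 = 0.79864 cm^3
Specific pore volume V_pore = V_liq / m_sample = 0.79864 / 0.71
V_pore = 1.1248 cm^3/g

1.1248


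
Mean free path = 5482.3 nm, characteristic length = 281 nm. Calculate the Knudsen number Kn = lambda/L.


Knudsen number Kn = lambda / L
Kn = 5482.3 / 281
Kn = 19.51

19.51


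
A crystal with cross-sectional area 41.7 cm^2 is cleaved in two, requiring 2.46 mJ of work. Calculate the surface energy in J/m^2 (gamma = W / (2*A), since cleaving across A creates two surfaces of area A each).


Convert: A = 41.7 cm^2 = 0.00417 m^2, W = 2.46 mJ = 0.00246 J
Cleaving exposes two faces of area A, so total new surface = 2*A and gamma = W / (2*A)
gamma = 0.00246 / (2 * 0.00417)
gamma = 0.295 J/m^2

0.295


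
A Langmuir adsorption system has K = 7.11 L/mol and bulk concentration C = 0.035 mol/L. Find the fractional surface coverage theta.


Langmuir isotherm: theta = K*C / (1 + K*C)
K*C = 7.11 * 0.035 = 0.24885
theta = 0.24885 / (1 + 0.24885) = 0.24885 / 1.24885
theta = 0.1993

0.1993


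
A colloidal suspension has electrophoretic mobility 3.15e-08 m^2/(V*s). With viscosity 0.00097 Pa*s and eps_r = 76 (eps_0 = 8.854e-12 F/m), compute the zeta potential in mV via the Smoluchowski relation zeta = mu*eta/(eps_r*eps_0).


Smoluchowski equation: zeta = mu * eta / (eps_r * eps_0)
zeta = 3.15e-08 * 0.00097 / (76 * 8.854e-12)
zeta = 0.045408 V = 45.41 mV

45.41


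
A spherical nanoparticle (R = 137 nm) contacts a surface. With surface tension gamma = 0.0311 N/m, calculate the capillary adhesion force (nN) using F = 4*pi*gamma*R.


Convert radius: R = 137 nm = 1.37e-07 m
F = 4 * pi * gamma * R
F = 4 * pi * 0.0311 * 1.37e-07
F = 5.35415e-08 N = 53.5415 nN

53.5415


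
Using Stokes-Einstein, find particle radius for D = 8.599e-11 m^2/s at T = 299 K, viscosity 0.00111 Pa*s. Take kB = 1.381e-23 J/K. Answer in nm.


Stokes-Einstein: R = kB*T / (6*pi*eta*D)
R = 1.381e-23 * 299 / (6 * pi * 0.00111 * 8.599e-11)
R = 2.29505e-09 m = 2.3 nm

2.3


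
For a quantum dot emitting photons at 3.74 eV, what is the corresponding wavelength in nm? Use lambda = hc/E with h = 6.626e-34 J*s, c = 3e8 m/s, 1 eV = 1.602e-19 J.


Convert energy: E = 3.74 eV = 3.74 * 1.602e-19 = 5.99148e-19 J
lambda = h*c / E = 6.626e-34 * 3e8 / 5.99148e-19
lambda = 3.31771e-07 m = 331.8 nm

331.8


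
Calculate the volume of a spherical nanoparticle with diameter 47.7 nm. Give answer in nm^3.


Radius r = 47.7/2 = 23.85 nm
Volume V = (4/3) * pi * r^3
V = (4/3) * pi * (23.85)^3
V = 56826.87 nm^3

56826.87


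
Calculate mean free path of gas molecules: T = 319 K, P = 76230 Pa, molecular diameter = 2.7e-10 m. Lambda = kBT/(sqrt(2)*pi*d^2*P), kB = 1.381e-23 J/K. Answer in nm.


Mean free path: lambda = kB*T / (sqrt(2) * pi * d^2 * P)
lambda = 1.381e-23 * 319 / (sqrt(2) * pi * (2.7e-10)^2 * 76230)
lambda = 1.78429e-07 m
lambda = 178.43 nm

178.43


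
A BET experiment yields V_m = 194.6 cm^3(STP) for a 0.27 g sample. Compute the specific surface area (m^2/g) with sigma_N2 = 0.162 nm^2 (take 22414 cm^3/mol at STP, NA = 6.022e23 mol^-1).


Number of moles in monolayer = V_m / 22414 = 194.6 / 22414 = 0.00868207
Number of molecules = moles * NA = 0.00868207 * 6.022e23
SA = molecules * sigma / mass
SA = (194.6 / 22414) * 6.022e23 * 0.162e-18 / 0.27
SA = 3137.0 m^2/g

3137.0


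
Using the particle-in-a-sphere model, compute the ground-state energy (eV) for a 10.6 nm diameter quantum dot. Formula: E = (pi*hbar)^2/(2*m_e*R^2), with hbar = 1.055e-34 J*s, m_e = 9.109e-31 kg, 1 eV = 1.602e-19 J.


Radius R = 10.6/2 = 5.3 nm = 5.3e-09 m
E = (pi * 1.055e-34)^2 / (2 * 9.109e-31 * (5.3e-09)^2)
E(J) = 2.14661e-21
E = E(J) / 1.602e-19 = 0.0134 eV

0.0134


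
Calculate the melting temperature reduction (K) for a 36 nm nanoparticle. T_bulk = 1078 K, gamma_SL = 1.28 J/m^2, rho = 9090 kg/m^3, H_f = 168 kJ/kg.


Radius R = 36/2 = 18 nm = 1.8e-08 m
Convert H_f = 168 kJ/kg = 168000 J/kg
dT = 2 * gamma_SL * T_bulk / (rho * H_f * R)
dT = 2 * 1.28 * 1078 / (9090 * 168000 * 1.8e-08)
dT = 100.4 K

100.4


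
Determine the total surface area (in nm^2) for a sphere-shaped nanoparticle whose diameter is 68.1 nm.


Radius r = 68.1/2 = 34.05 nm
Surface area SA = 4 * pi * r^2
SA = 4 * pi * (34.05)^2
SA = 14569.48 nm^2

14569.48


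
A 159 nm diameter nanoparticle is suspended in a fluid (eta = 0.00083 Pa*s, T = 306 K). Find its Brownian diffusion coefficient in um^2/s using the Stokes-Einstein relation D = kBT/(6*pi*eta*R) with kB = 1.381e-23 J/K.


Radius R = 159/2 = 79.5 nm = 7.95e-08 m
D = kB*T / (6*pi*eta*R)
D = 1.381e-23 * 306 / (6 * pi * 0.00083 * 7.95e-08)
D = 3.39757e-12 m^2/s = 3.398 um^2/s

3.398


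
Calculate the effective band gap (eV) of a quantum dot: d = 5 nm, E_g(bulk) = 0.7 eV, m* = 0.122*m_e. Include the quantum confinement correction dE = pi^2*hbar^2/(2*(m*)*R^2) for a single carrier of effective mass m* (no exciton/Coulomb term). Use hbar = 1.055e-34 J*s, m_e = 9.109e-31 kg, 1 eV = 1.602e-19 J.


Radius R = 5/2 nm = 2.5e-09 m
Confinement energy dE = pi^2 * hbar^2 / (2 * m_eff * m_e * R^2)
dE = pi^2 * (1.055e-34)^2 / (2 * 0.122 * 9.109e-31 * (2.5e-09)^2) J, divided by 1.602e-19 J/eV
dE = 0.4936 eV
Total band gap = E_g(bulk) + dE = 0.7 + 0.4936 = 1.1936 eV

1.1936


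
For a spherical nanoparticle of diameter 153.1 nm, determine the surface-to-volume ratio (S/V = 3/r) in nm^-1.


Radius r = 153.1/2 = 76.55 nm
S/V = 3 / r = 3 / 76.55
S/V = 0.0392 nm^-1

0.0392


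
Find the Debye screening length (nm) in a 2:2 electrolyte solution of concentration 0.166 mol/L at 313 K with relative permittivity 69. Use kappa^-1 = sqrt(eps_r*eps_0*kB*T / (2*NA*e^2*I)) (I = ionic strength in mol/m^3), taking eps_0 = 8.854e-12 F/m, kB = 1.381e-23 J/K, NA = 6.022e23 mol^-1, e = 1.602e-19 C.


Ionic strength I = 0.166 * 2^2 * 1000 = 664 mol/m^3
kappa^-1 = sqrt(69 * 8.854e-12 * 1.381e-23 * 313 / (2 * 6.022e23 * (1.602e-19)^2 * 664))
kappa^-1 = 0.359 nm

0.359


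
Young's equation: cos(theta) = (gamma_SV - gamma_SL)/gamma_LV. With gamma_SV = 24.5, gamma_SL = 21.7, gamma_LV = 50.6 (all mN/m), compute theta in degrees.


cos(theta) = (gamma_SV - gamma_SL) / gamma_LV
cos(theta) = (24.5 - 21.7) / 50.6
cos(theta) = 0.055336
theta = arccos(0.055336) = 86.83 degrees

86.83


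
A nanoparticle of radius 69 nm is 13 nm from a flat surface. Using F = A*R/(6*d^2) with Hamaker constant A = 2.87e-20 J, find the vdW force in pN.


Convert to SI: R = 69 nm = 6.9e-08 m, d = 13 nm = 1.3e-08 m
F = A * R / (6 * d^2)
F = 2.87e-20 * 6.9e-08 / (6 * (1.3e-08)^2)
F = 1.95296e-12 N = 1.953 pN

1.953


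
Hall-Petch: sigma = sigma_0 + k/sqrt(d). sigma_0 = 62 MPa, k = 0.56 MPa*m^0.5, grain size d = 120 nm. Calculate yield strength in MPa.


d = 120 nm = 1.2e-07 m
sqrt(d) = 0.0003464102
Hall-Petch contribution = k / sqrt(d) = 0.56 / 0.0003464102 = 1616.6 MPa
sigma = sigma_0 + k/sqrt(d) = 62 + 1616.6 = 1678.6 MPa

1678.6


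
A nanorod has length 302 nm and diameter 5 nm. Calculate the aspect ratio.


Aspect ratio AR = length / diameter
AR = 302 / 5
AR = 60.4

60.4


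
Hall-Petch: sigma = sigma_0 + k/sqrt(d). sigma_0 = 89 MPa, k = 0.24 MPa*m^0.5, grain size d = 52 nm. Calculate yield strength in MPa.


d = 52 nm = 5.2e-08 m
sqrt(d) = 0.0002280351
Hall-Petch contribution = k / sqrt(d) = 0.24 / 0.0002280351 = 1052.5 MPa
sigma = sigma_0 + k/sqrt(d) = 89 + 1052.5 = 1141.5 MPa

1141.5


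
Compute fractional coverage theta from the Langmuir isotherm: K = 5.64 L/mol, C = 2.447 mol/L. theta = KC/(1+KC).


Langmuir isotherm: theta = K*C / (1 + K*C)
K*C = 5.64 * 2.447 = 13.80108
theta = 13.80108 / (1 + 13.80108) = 13.80108 / 14.80108
theta = 0.9324

0.9324


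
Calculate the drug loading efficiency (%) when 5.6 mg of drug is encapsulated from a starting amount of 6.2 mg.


Drug loading efficiency = (drug loaded / drug initial) * 100
DLE = 5.6 / 6.2 * 100
DLE = 0.9032 * 100
DLE = 90.32%

90.32


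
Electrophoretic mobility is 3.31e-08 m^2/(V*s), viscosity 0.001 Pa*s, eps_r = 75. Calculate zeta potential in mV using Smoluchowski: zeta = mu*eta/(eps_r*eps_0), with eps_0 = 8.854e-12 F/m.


Smoluchowski equation: zeta = mu * eta / (eps_r * eps_0)
zeta = 3.31e-08 * 0.001 / (75 * 8.854e-12)
zeta = 0.049846 V = 49.85 mV

49.85


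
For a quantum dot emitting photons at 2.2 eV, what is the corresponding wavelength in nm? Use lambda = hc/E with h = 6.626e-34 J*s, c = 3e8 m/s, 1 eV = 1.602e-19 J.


Convert energy: E = 2.2 eV = 2.2 * 1.602e-19 = 3.5244e-19 J
lambda = h*c / E = 6.626e-34 * 3e8 / 3.5244e-19
lambda = 5.64011e-07 m = 564.0 nm

564.0


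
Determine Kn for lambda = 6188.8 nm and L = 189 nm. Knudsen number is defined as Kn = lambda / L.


Knudsen number Kn = lambda / L
Kn = 6188.8 / 189
Kn = 32.745

32.745


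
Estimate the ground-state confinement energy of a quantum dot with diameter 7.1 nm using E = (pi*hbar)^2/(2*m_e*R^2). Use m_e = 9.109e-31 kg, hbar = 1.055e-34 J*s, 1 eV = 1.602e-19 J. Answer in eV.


Radius R = 7.1/2 = 3.55 nm = 3.55e-09 m
E = (pi * 1.055e-34)^2 / (2 * 9.109e-31 * (3.55e-09)^2)
E(J) = 4.78462e-21
E = E(J) / 1.602e-19 = 0.0299 eV

0.0299


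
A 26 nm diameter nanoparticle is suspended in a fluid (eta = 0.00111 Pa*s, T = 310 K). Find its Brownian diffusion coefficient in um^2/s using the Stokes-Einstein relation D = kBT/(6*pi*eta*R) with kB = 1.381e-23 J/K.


Radius R = 26/2 = 13 nm = 1.3e-08 m
D = kB*T / (6*pi*eta*R)
D = 1.381e-23 * 310 / (6 * pi * 0.00111 * 1.3e-08)
D = 1.57394e-11 m^2/s = 15.739 um^2/s

15.739


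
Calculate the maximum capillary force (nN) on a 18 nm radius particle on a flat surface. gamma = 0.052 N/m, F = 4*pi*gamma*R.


Convert radius: R = 18 nm = 1.8e-08 m
F = 4 * pi * gamma * R
F = 4 * pi * 0.052 * 1.8e-08
F = 1.17621e-08 N = 11.7621 nN

11.7621


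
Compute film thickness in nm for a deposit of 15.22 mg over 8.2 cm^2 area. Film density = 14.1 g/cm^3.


Convert: m = 15.22 mg = 1.5220e-05 kg, A = 8.2 cm^2 = 8.2000e-04 m^2, rho = 14.1 g/cm^3 = 14100 kg/m^3
t = m / (A * rho)
t = 1.5220e-05 / (8.2000e-04 * 14100)
t = 1.3164e-06 m = 1316.4 nm

1316.4


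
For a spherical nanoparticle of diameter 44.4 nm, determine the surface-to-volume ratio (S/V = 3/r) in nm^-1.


Radius r = 44.4/2 = 22.2 nm
S/V = 3 / r = 3 / 22.2
S/V = 0.1351 nm^-1

0.1351


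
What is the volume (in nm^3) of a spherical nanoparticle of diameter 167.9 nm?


Radius r = 167.9/2 = 83.95 nm
Volume V = (4/3) * pi * r^3
V = (4/3) * pi * (83.95)^3
V = 2478281.93 nm^3

2478281.93


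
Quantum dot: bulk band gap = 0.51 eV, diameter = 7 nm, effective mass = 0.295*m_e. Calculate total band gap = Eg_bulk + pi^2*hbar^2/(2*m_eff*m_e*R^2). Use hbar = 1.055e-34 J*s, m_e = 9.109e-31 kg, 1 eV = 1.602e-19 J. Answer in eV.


Radius R = 7/2 nm = 3.5e-09 m
Confinement energy dE = pi^2 * hbar^2 / (2 * m_eff * m_e * R^2)
dE = pi^2 * (1.055e-34)^2 / (2 * 0.295 * 9.109e-31 * (3.5e-09)^2) J, divided by 1.602e-19 J/eV
dE = 0.1042 eV
Total band gap = E_g(bulk) + dE = 0.51 + 0.1042 = 0.6142 eV

0.6142


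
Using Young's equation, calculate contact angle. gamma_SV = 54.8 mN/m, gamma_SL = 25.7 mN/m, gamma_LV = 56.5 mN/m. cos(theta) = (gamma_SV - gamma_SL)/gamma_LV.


cos(theta) = (gamma_SV - gamma_SL) / gamma_LV
cos(theta) = (54.8 - 25.7) / 56.5
cos(theta) = 0.515044
theta = arccos(0.515044) = 59.0 degrees

59.0


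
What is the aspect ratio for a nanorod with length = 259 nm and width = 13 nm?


Aspect ratio AR = length / diameter
AR = 259 / 13
AR = 19.92

19.92


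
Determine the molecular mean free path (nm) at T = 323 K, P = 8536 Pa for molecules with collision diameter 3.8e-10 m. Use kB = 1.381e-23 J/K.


Mean free path: lambda = kB*T / (sqrt(2) * pi * d^2 * P)
lambda = 1.381e-23 * 323 / (sqrt(2) * pi * (3.8e-10)^2 * 8536)
lambda = 8.14535e-07 m
lambda = 814.53 nm

814.53


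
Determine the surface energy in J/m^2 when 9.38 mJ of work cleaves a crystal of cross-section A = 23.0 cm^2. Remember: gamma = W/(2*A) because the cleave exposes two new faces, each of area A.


Convert: A = 23.0 cm^2 = 0.0023 m^2, W = 9.38 mJ = 0.00938 J
Cleaving exposes two faces of area A, so total new surface = 2*A and gamma = W / (2*A)
gamma = 0.00938 / (2 * 0.0023)
gamma = 2.039 J/m^2

2.039


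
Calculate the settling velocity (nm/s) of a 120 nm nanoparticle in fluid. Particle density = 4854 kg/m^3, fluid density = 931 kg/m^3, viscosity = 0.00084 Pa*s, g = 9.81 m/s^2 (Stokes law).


Radius R = 120/2 nm = 6e-08 m
Density difference = 4854 - 931 = 3923 kg/m^3
v = 2 * R^2 * (rho_p - rho_f) * g / (9 * eta)
v = 2 * (6e-08)^2 * 3923 * 9.81 / (9 * 0.00084)
v = 3.6652e-08 m/s = 36.652 nm/s

36.652


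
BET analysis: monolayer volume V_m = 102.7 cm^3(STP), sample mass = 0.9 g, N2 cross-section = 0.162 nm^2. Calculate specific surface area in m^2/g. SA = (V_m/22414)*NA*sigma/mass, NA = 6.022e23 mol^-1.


Number of moles in monolayer = V_m / 22414 = 102.7 / 22414 = 0.00458196
Number of molecules = moles * NA = 0.00458196 * 6.022e23
SA = molecules * sigma / mass
SA = (102.7 / 22414) * 6.022e23 * 0.162e-18 / 0.9
SA = 496.7 m^2/g

496.7


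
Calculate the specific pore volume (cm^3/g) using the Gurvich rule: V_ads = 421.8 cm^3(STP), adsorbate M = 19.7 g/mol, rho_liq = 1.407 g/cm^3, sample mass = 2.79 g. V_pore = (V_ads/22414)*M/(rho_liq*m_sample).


Moles adsorbed n = V_ads / 22414 = 421.8 / 22414 = 1.881860e-02 mol
Liquid volume V_liq = n * M / rho_liq = 1.881860e-02 * 19.7 / 1.407 = 0.26349 cm^3
Specific pore volume V_pore = V_liq / m_sample = 0.26349 / 2.79
V_pore = 0.0944 cm^3/g

0.0944


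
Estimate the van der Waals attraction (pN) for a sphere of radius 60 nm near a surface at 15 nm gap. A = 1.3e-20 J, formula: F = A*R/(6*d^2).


Convert to SI: R = 60 nm = 6e-08 m, d = 15 nm = 1.5e-08 m
F = A * R / (6 * d^2)
F = 1.3e-20 * 6e-08 / (6 * (1.5e-08)^2)
F = 5.77778e-13 N = 0.578 pN

0.578


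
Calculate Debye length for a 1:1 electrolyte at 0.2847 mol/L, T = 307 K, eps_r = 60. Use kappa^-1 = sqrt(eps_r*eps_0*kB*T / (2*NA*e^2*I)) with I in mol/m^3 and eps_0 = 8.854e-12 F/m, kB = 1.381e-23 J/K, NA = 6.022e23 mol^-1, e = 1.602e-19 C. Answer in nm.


Ionic strength I = 0.2847 * 1^2 * 1000 = 284.7 mol/m^3
kappa^-1 = sqrt(60 * 8.854e-12 * 1.381e-23 * 307 / (2 * 6.022e23 * (1.602e-19)^2 * 284.7))
kappa^-1 = 0.506 nm

0.506


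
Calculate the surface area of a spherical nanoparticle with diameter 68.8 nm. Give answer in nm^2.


Radius r = 68.8/2 = 34.4 nm
Surface area SA = 4 * pi * r^2
SA = 4 * pi * (34.4)^2
SA = 14870.54 nm^2

14870.54


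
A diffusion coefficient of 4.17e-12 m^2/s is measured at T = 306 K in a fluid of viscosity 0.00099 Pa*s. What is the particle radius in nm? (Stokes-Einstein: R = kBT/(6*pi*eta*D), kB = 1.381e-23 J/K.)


Stokes-Einstein: R = kB*T / (6*pi*eta*D)
R = 1.381e-23 * 306 / (6 * pi * 0.00099 * 4.17e-12)
R = 5.43054e-08 m = 54.31 nm

54.31


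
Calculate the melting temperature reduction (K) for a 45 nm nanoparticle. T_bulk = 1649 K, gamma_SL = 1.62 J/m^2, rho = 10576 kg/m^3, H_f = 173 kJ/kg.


Radius R = 45/2 = 22.5 nm = 2.25e-08 m
Convert H_f = 173 kJ/kg = 173000 J/kg
dT = 2 * gamma_SL * T_bulk / (rho * H_f * R)
dT = 2 * 1.62 * 1649 / (10576 * 173000 * 2.25e-08)
dT = 129.8 K

129.8


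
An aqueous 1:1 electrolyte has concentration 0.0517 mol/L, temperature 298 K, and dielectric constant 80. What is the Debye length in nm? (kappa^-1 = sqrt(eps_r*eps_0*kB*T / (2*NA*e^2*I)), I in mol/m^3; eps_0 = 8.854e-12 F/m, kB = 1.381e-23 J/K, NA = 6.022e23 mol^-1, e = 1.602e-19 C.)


Ionic strength I = 0.0517 * 1^2 * 1000 = 51.7 mol/m^3
kappa^-1 = sqrt(80 * 8.854e-12 * 1.381e-23 * 298 / (2 * 6.022e23 * (1.602e-19)^2 * 51.7))
kappa^-1 = 1.351 nm

1.351


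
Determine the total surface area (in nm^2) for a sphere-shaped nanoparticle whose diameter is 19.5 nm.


Radius r = 19.5/2 = 9.75 nm
Surface area SA = 4 * pi * r^2
SA = 4 * pi * (9.75)^2
SA = 1194.59 nm^2

1194.59


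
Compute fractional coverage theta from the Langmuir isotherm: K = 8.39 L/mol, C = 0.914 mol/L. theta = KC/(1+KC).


Langmuir isotherm: theta = K*C / (1 + K*C)
K*C = 8.39 * 0.914 = 7.66846
theta = 7.66846 / (1 + 7.66846) = 7.66846 / 8.66846
theta = 0.8846

0.8846


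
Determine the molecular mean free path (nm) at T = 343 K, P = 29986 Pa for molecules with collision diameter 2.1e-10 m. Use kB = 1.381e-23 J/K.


Mean free path: lambda = kB*T / (sqrt(2) * pi * d^2 * P)
lambda = 1.381e-23 * 343 / (sqrt(2) * pi * (2.1e-10)^2 * 29986)
lambda = 8.06243e-07 m
lambda = 806.24 nm

806.24


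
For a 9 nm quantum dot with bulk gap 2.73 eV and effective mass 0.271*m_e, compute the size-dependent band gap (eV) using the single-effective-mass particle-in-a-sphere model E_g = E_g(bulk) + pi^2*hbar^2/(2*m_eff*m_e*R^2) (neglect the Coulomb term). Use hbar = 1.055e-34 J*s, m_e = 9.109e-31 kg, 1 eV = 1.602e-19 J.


Radius R = 9/2 nm = 4.5e-09 m
Confinement energy dE = pi^2 * hbar^2 / (2 * m_eff * m_e * R^2)
dE = pi^2 * (1.055e-34)^2 / (2 * 0.271 * 9.109e-31 * (4.5e-09)^2) J, divided by 1.602e-19 J/eV
dE = 0.0686 eV
Total band gap = E_g(bulk) + dE = 2.73 + 0.0686 = 2.7986 eV

2.7986


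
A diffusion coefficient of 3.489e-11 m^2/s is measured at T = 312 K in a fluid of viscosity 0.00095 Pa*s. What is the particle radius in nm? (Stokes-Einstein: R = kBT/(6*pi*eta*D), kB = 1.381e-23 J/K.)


Stokes-Einstein: R = kB*T / (6*pi*eta*D)
R = 1.381e-23 * 312 / (6 * pi * 0.00095 * 3.489e-11)
R = 6.8964e-09 m = 6.9 nm

6.9


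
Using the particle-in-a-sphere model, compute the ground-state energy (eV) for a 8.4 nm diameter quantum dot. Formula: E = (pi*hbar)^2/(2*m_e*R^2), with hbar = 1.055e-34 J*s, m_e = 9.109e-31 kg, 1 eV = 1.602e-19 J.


Radius R = 8.4/2 = 4.2 nm = 4.2e-09 m
E = (pi * 1.055e-34)^2 / (2 * 9.109e-31 * (4.2e-09)^2)
E(J) = 3.41826e-21
E = E(J) / 1.602e-19 = 0.0213 eV

0.0213


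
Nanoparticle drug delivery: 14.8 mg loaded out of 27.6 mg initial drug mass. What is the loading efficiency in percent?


Drug loading efficiency = (drug loaded / drug initial) * 100
DLE = 14.8 / 27.6 * 100
DLE = 0.5362 * 100
DLE = 53.62%

53.62


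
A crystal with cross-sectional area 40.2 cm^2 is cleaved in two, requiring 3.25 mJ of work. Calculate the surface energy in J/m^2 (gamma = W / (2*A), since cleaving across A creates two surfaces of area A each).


Convert: A = 40.2 cm^2 = 0.00402 m^2, W = 3.25 mJ = 0.00325 J
Cleaving exposes two faces of area A, so total new surface = 2*A and gamma = W / (2*A)
gamma = 0.00325 / (2 * 0.00402)
gamma = 0.404 J/m^2

0.404


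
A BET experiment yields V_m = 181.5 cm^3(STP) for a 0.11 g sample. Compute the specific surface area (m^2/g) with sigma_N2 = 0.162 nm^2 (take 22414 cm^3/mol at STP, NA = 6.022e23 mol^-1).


Number of moles in monolayer = V_m / 22414 = 181.5 / 22414 = 0.00809762
Number of molecules = moles * NA = 0.00809762 * 6.022e23
SA = molecules * sigma / mass
SA = (181.5 / 22414) * 6.022e23 * 0.162e-18 / 0.11
SA = 7181.6 m^2/g

7181.6


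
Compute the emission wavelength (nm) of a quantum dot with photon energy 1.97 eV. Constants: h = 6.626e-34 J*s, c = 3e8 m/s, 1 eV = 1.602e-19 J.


Convert energy: E = 1.97 eV = 1.97 * 1.602e-19 = 3.15594e-19 J
lambda = h*c / E = 6.626e-34 * 3e8 / 3.15594e-19
lambda = 6.2986e-07 m = 629.9 nm

629.9


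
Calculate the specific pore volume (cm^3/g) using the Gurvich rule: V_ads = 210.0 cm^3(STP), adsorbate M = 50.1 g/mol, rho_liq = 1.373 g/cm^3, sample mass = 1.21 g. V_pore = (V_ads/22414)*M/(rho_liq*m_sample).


Moles adsorbed n = V_ads / 22414 = 210.0 / 22414 = 9.369144e-03 mol
Liquid volume V_liq = n * M / rho_liq = 9.369144e-03 * 50.1 / 1.373 = 0.34187 cm^3
Specific pore volume V_pore = V_liq / m_sample = 0.34187 / 1.21
V_pore = 0.2825 cm^3/g

0.2825


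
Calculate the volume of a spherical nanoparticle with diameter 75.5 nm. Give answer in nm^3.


Radius r = 75.5/2 = 37.75 nm
Volume V = (4/3) * pi * r^3
V = (4/3) * pi * (37.75)^3
V = 225340.62 nm^3

225340.62


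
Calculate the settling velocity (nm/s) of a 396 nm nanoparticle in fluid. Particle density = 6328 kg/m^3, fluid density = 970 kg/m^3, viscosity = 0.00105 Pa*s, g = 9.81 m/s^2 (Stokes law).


Radius R = 396/2 nm = 1.98e-07 m
Density difference = 6328 - 970 = 5358 kg/m^3
v = 2 * R^2 * (rho_p - rho_f) * g / (9 * eta)
v = 2 * (1.98e-07)^2 * 5358 * 9.81 / (9 * 0.00105)
v = 4.36114e-07 m/s = 436.1143 nm/s

436.1143


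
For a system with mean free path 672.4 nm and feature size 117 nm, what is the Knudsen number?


Knudsen number Kn = lambda / L
Kn = 672.4 / 117
Kn = 5.747

5.747


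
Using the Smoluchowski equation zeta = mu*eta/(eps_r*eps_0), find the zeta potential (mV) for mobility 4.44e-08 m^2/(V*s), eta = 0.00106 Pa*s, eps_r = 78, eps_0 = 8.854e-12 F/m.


Smoluchowski equation: zeta = mu * eta / (eps_r * eps_0)
zeta = 4.44e-08 * 0.00106 / (78 * 8.854e-12)
zeta = 0.068148 V = 68.15 mV

68.15


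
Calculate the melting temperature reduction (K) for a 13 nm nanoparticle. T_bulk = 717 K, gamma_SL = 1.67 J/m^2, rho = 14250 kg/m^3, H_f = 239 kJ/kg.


Radius R = 13/2 = 6.5 nm = 6.5e-09 m
Convert H_f = 239 kJ/kg = 239000 J/kg
dT = 2 * gamma_SL * T_bulk / (rho * H_f * R)
dT = 2 * 1.67 * 717 / (14250 * 239000 * 6.5e-09)
dT = 108.2 K

108.2


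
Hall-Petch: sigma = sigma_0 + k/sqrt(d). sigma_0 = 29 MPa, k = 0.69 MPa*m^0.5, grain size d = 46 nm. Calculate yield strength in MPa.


d = 46 nm = 4.6e-08 m
sqrt(d) = 0.0002144761
Hall-Petch contribution = k / sqrt(d) = 0.69 / 0.0002144761 = 3217.1 MPa
sigma = sigma_0 + k/sqrt(d) = 29 + 3217.1 = 3246.1 MPa

3246.1


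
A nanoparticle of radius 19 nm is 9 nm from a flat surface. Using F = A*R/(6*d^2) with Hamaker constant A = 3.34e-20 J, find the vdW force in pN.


Convert to SI: R = 19 nm = 1.9e-08 m, d = 9 nm = 9e-09 m
F = A * R / (6 * d^2)
F = 3.34e-20 * 1.9e-08 / (6 * (9e-09)^2)
F = 1.30576e-12 N = 1.306 pN

1.306


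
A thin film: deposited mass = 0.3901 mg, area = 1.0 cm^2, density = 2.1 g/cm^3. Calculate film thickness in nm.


Convert: m = 0.3901 mg = 3.9010e-07 kg, A = 1.0 cm^2 = 1.0000e-04 m^2, rho = 2.1 g/cm^3 = 2100 kg/m^3
t = m / (A * rho)
t = 3.9010e-07 / (1.0000e-04 * 2100)
t = 1.8576e-06 m = 1857.6 nm

1857.6


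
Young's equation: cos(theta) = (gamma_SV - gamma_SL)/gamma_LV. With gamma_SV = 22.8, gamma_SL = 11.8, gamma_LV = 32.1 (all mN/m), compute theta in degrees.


cos(theta) = (gamma_SV - gamma_SL) / gamma_LV
cos(theta) = (22.8 - 11.8) / 32.1
cos(theta) = 0.342679
theta = arccos(0.342679) = 69.96 degrees

69.96


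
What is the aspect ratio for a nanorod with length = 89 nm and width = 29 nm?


Aspect ratio AR = length / diameter
AR = 89 / 29
AR = 3.07

3.07


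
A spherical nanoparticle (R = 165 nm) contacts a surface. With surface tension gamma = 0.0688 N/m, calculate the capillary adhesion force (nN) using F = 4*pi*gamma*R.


Convert radius: R = 165 nm = 1.65e-07 m
F = 4 * pi * gamma * R
F = 4 * pi * 0.0688 * 1.65e-07
F = 1.42653e-07 N = 142.6534 nN

142.6534


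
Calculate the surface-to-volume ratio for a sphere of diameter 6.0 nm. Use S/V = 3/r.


Radius r = 6.0/2 = 3 nm
S/V = 3 / r = 3 / 3
S/V = 1.0 nm^-1

1.0


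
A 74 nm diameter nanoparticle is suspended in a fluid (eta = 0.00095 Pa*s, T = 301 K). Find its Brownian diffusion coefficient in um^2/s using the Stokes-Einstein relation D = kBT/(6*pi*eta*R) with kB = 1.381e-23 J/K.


Radius R = 74/2 = 37 nm = 3.7e-08 m
D = kB*T / (6*pi*eta*R)
D = 1.381e-23 * 301 / (6 * pi * 0.00095 * 3.7e-08)
D = 6.27384e-12 m^2/s = 6.274 um^2/s

6.274


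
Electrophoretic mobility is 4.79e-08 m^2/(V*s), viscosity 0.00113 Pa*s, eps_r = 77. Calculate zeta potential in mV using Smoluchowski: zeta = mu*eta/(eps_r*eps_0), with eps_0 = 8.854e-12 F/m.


Smoluchowski equation: zeta = mu * eta / (eps_r * eps_0)
zeta = 4.79e-08 * 0.00113 / (77 * 8.854e-12)
zeta = 0.079393 V = 79.39 mV

79.39


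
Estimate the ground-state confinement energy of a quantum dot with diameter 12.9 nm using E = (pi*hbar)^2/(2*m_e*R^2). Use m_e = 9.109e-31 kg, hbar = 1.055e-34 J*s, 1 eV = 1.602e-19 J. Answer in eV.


Radius R = 12.9/2 = 6.45 nm = 6.45e-09 m
E = (pi * 1.055e-34)^2 / (2 * 9.109e-31 * (6.45e-09)^2)
E(J) = 1.44939e-21
E = E(J) / 1.602e-19 = 0.009 eV

0.009


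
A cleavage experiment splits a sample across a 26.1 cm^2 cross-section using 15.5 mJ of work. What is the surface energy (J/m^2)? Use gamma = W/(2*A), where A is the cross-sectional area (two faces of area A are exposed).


Convert: A = 26.1 cm^2 = 0.00261 m^2, W = 15.5 mJ = 0.0155 J
Cleaving exposes two faces of area A, so total new surface = 2*A and gamma = W / (2*A)
gamma = 0.0155 / (2 * 0.00261)
gamma = 2.969 J/m^2

2.969


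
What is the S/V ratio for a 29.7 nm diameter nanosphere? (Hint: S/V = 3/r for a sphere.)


Radius r = 29.7/2 = 14.85 nm
S/V = 3 / r = 3 / 14.85
S/V = 0.202 nm^-1

0.202


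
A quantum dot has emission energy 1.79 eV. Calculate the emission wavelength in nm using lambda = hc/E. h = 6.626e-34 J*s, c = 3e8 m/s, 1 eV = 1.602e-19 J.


Convert energy: E = 1.79 eV = 1.79 * 1.602e-19 = 2.86758e-19 J
lambda = h*c / E = 6.626e-34 * 3e8 / 2.86758e-19
lambda = 6.93198e-07 m = 693.2 nm

693.2


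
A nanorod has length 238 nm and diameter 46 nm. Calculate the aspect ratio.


Aspect ratio AR = length / diameter
AR = 238 / 46
AR = 5.17

5.17


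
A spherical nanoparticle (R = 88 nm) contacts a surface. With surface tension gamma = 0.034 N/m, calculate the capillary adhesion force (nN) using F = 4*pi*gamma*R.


Convert radius: R = 88 nm = 8.8e-08 m
F = 4 * pi * gamma * R
F = 4 * pi * 0.034 * 8.8e-08
F = 3.75986e-08 N = 37.5986 nN

37.5986


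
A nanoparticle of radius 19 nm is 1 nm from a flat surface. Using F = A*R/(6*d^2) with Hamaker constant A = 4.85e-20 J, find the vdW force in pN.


Convert to SI: R = 19 nm = 1.9e-08 m, d = 1 nm = 1e-09 m
F = A * R / (6 * d^2)
F = 4.85e-20 * 1.9e-08 / (6 * (1e-09)^2)
F = 1.53583e-10 N = 153.583 pN

153.583


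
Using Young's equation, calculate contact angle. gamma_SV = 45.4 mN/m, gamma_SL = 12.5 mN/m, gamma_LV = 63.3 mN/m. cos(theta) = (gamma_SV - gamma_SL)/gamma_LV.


cos(theta) = (gamma_SV - gamma_SL) / gamma_LV
cos(theta) = (45.4 - 12.5) / 63.3
cos(theta) = 0.519747
theta = arccos(0.519747) = 58.68 degrees

58.68


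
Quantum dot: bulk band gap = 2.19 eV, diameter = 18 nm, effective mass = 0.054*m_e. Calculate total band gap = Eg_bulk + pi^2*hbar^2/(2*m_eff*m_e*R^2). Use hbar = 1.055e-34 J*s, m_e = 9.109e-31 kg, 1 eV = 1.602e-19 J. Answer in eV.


Radius R = 18/2 nm = 9e-09 m
Confinement energy dE = pi^2 * hbar^2 / (2 * m_eff * m_e * R^2)
dE = pi^2 * (1.055e-34)^2 / (2 * 0.054 * 9.109e-31 * (9e-09)^2) J, divided by 1.602e-19 J/eV
dE = 0.0861 eV
Total band gap = E_g(bulk) + dE = 2.19 + 0.0861 = 2.2761 eV

2.2761


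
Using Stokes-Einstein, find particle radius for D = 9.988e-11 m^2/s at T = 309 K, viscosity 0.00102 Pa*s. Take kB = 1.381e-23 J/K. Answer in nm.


Stokes-Einstein: R = kB*T / (6*pi*eta*D)
R = 1.381e-23 * 309 / (6 * pi * 0.00102 * 9.988e-11)
R = 2.22214e-09 m = 2.22 nm

2.22


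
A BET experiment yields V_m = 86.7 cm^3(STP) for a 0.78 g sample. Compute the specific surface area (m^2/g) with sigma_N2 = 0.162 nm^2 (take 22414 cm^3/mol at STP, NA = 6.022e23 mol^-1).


Number of moles in monolayer = V_m / 22414 = 86.7 / 22414 = 0.00386812
Number of molecules = moles * NA = 0.00386812 * 6.022e23
SA = molecules * sigma / mass
SA = (86.7 / 22414) * 6.022e23 * 0.162e-18 / 0.78
SA = 483.8 m^2/g

483.8


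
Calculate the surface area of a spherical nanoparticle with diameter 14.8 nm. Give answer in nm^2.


Radius r = 14.8/2 = 7.4 nm
Surface area SA = 4 * pi * r^2
SA = 4 * pi * (7.4)^2
SA = 688.13 nm^2

688.13


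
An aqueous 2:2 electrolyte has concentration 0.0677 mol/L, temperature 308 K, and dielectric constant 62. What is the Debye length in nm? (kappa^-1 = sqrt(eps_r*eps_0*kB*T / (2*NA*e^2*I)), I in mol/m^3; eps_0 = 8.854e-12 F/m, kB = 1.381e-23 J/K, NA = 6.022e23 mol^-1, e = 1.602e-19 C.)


Ionic strength I = 0.0677 * 2^2 * 1000 = 270.8 mol/m^3
kappa^-1 = sqrt(62 * 8.854e-12 * 1.381e-23 * 308 / (2 * 6.022e23 * (1.602e-19)^2 * 270.8))
kappa^-1 = 0.528 nm

0.528


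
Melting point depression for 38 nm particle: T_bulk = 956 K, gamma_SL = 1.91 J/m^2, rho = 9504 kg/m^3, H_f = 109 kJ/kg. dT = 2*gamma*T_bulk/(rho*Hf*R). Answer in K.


Radius R = 38/2 = 19 nm = 1.9e-08 m
Convert H_f = 109 kJ/kg = 109000 J/kg
dT = 2 * gamma_SL * T_bulk / (rho * H_f * R)
dT = 2 * 1.91 * 956 / (9504 * 109000 * 1.9e-08)
dT = 185.5 K

185.5


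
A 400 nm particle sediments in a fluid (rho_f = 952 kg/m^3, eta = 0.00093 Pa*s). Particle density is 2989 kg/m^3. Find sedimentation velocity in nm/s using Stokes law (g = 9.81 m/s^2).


Radius R = 400/2 nm = 2e-07 m
Density difference = 2989 - 952 = 2037 kg/m^3
v = 2 * R^2 * (rho_p - rho_f) * g / (9 * eta)
v = 2 * (2e-07)^2 * 2037 * 9.81 / (9 * 0.00093)
v = 1.90996e-07 m/s = 190.9961 nm/s

190.9961


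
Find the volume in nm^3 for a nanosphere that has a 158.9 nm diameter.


Radius r = 158.9/2 = 79.45 nm
Volume V = (4/3) * pi * r^3
V = (4/3) * pi * (79.45)^3
V = 2100730.37 nm^3

2100730.37


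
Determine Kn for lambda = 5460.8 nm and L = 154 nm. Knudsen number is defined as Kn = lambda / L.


Knudsen number Kn = lambda / L
Kn = 5460.8 / 154
Kn = 35.4597

35.4597


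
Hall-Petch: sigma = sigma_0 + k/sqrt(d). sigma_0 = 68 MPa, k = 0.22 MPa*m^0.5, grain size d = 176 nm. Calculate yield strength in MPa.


d = 176 nm = 1.76e-07 m
sqrt(d) = 0.0004195235
Hall-Petch contribution = k / sqrt(d) = 0.22 / 0.0004195235 = 524.4 MPa
sigma = sigma_0 + k/sqrt(d) = 68 + 524.4 = 592.4 MPa

592.4


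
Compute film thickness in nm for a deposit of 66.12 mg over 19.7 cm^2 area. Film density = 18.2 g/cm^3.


Convert: m = 66.12 mg = 6.6120e-05 kg, A = 19.7 cm^2 = 1.9700e-03 m^2, rho = 18.2 g/cm^3 = 18200 kg/m^3
t = m / (A * rho)
t = 6.6120e-05 / (1.9700e-03 * 18200)
t = 1.8441e-06 m = 1844.1 nm

1844.1


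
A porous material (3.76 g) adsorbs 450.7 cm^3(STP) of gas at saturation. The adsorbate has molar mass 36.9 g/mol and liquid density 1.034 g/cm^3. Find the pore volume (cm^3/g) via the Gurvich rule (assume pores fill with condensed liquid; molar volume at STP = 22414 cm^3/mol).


Moles adsorbed n = V_ads / 22414 = 450.7 / 22414 = 2.010797e-02 mol
Liquid volume V_liq = n * M / rho_liq = 2.010797e-02 * 36.9 / 1.034 = 0.71759 cm^3
Specific pore volume V_pore = V_liq / m_sample = 0.71759 / 3.76
V_pore = 0.1908 cm^3/g

0.1908


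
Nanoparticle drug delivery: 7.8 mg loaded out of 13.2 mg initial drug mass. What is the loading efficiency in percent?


Drug loading efficiency = (drug loaded / drug initial) * 100
DLE = 7.8 / 13.2 * 100
DLE = 0.5909 * 100
DLE = 59.09%

59.09


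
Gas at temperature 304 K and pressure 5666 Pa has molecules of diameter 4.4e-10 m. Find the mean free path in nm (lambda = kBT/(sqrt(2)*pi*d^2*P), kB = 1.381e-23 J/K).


Mean free path: lambda = kB*T / (sqrt(2) * pi * d^2 * P)
lambda = 1.381e-23 * 304 / (sqrt(2) * pi * (4.4e-10)^2 * 5666)
lambda = 8.61431e-07 m
lambda = 861.43 nm

861.43


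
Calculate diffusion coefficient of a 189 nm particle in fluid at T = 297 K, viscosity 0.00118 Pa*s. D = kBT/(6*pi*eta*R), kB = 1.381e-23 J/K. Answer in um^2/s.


Radius R = 189/2 = 94.5 nm = 9.45e-08 m
D = kB*T / (6*pi*eta*R)
D = 1.381e-23 * 297 / (6 * pi * 0.00118 * 9.45e-08)
D = 1.95135e-12 m^2/s = 1.951 um^2/s

1.951


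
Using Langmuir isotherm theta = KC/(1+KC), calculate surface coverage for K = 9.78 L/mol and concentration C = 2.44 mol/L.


Langmuir isotherm: theta = K*C / (1 + K*C)
K*C = 9.78 * 2.44 = 23.8632
theta = 23.8632 / (1 + 23.8632) = 23.8632 / 24.8632
theta = 0.9598

0.9598


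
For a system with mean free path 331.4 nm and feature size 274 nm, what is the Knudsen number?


Knudsen number Kn = lambda / L
Kn = 331.4 / 274
Kn = 1.2095

1.2095


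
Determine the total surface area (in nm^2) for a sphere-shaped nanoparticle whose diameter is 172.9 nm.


Radius r = 172.9/2 = 86.45 nm
Surface area SA = 4 * pi * r^2
SA = 4 * pi * (86.45)^2
SA = 93916.06 nm^2

93916.06


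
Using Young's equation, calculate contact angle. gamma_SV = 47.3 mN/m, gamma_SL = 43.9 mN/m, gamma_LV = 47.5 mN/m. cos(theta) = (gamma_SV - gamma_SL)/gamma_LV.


cos(theta) = (gamma_SV - gamma_SL) / gamma_LV
cos(theta) = (47.3 - 43.9) / 47.5
cos(theta) = 0.071579
theta = arccos(0.071579) = 85.9 degrees

85.9


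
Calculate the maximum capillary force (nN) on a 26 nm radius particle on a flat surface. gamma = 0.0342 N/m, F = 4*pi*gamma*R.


Convert radius: R = 26 nm = 2.6e-08 m
F = 4 * pi * gamma * R
F = 4 * pi * 0.0342 * 2.6e-08
F = 1.1174e-08 N = 11.174 nN

11.174


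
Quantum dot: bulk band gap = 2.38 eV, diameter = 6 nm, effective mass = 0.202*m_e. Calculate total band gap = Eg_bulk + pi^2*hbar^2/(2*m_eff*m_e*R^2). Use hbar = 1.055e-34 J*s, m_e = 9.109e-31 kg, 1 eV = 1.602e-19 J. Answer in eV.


Radius R = 6/2 nm = 3e-09 m
Confinement energy dE = pi^2 * hbar^2 / (2 * m_eff * m_e * R^2)
dE = pi^2 * (1.055e-34)^2 / (2 * 0.202 * 9.109e-31 * (3e-09)^2) J, divided by 1.602e-19 J/eV
dE = 0.207 eV
Total band gap = E_g(bulk) + dE = 2.38 + 0.207 = 2.587 eV

2.587


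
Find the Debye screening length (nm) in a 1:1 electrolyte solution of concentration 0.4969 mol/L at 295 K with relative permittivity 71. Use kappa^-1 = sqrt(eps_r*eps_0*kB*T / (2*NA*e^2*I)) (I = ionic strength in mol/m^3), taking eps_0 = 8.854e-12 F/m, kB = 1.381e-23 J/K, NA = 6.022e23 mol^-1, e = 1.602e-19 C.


Ionic strength I = 0.4969 * 1^2 * 1000 = 496.9 mol/m^3
kappa^-1 = sqrt(71 * 8.854e-12 * 1.381e-23 * 295 / (2 * 6.022e23 * (1.602e-19)^2 * 496.9))
kappa^-1 = 0.408 nm

0.408


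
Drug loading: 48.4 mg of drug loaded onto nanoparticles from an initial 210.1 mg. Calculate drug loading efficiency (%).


Drug loading efficiency = (drug loaded / drug initial) * 100
DLE = 48.4 / 210.1 * 100
DLE = 0.2304 * 100
DLE = 23.04%

23.04


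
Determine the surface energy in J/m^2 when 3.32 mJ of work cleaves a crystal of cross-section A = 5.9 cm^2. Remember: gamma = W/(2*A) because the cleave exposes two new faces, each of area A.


Convert: A = 5.9 cm^2 = 0.00059 m^2, W = 3.32 mJ = 0.00332 J
Cleaving exposes two faces of area A, so total new surface = 2*A and gamma = W / (2*A)
gamma = 0.00332 / (2 * 0.00059)
gamma = 2.814 J/m^2

2.814


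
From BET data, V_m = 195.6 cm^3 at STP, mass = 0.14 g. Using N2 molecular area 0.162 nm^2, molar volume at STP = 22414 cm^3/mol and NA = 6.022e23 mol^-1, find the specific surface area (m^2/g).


Number of moles in monolayer = V_m / 22414 = 195.6 / 22414 = 0.00872669
Number of molecules = moles * NA = 0.00872669 * 6.022e23
SA = molecules * sigma / mass
SA = (195.6 / 22414) * 6.022e23 * 0.162e-18 / 0.14
SA = 6081.0 m^2/g

6081.0


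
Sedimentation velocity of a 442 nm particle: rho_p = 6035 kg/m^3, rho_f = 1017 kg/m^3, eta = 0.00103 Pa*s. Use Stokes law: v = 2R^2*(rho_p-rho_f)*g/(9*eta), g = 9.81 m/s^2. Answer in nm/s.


Radius R = 442/2 nm = 2.21e-07 m
Density difference = 6035 - 1017 = 5018 kg/m^3
v = 2 * R^2 * (rho_p - rho_f) * g / (9 * eta)
v = 2 * (2.21e-07)^2 * 5018 * 9.81 / (9 * 0.00103)
v = 5.18722e-07 m/s = 518.7218 nm/s

518.7218


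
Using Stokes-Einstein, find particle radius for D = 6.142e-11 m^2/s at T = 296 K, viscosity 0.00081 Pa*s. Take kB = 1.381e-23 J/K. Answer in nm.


Stokes-Einstein: R = kB*T / (6*pi*eta*D)
R = 1.381e-23 * 296 / (6 * pi * 0.00081 * 6.142e-11)
R = 4.35903e-09 m = 4.36 nm

4.36


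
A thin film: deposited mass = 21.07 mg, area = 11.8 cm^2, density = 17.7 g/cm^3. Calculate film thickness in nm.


Convert: m = 21.07 mg = 2.1070e-05 kg, A = 11.8 cm^2 = 1.1800e-03 m^2, rho = 17.7 g/cm^3 = 17700 kg/m^3
t = m / (A * rho)
t = 2.1070e-05 / (1.1800e-03 * 17700)
t = 1.0088e-06 m = 1008.8 nm

1008.8


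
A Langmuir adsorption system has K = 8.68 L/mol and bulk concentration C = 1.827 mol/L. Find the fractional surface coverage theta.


Langmuir isotherm: theta = K*C / (1 + K*C)
K*C = 8.68 * 1.827 = 15.85836
theta = 15.85836 / (1 + 15.85836) = 15.85836 / 16.85836
theta = 0.9407

0.9407


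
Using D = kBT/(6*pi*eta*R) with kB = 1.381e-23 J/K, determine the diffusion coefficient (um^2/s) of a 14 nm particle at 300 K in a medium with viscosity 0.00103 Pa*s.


Radius R = 14/2 = 7 nm = 7e-09 m
D = kB*T / (6*pi*eta*R)
D = 1.381e-23 * 300 / (6 * pi * 0.00103 * 7e-09)
D = 3.04845e-11 m^2/s = 30.484 um^2/s

30.484


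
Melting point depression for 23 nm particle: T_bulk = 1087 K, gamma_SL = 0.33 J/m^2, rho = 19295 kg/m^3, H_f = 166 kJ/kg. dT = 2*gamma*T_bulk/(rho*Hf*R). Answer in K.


Radius R = 23/2 = 11.5 nm = 1.15e-08 m
Convert H_f = 166 kJ/kg = 166000 J/kg
dT = 2 * gamma_SL * T_bulk / (rho * H_f * R)
dT = 2 * 0.33 * 1087 / (19295 * 166000 * 1.15e-08)
dT = 19.5 K

19.5


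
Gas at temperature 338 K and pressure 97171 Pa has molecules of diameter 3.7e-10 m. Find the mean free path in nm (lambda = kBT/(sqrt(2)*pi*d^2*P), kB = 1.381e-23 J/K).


Mean free path: lambda = kB*T / (sqrt(2) * pi * d^2 * P)
lambda = 1.381e-23 * 338 / (sqrt(2) * pi * (3.7e-10)^2 * 97171)
lambda = 7.89779e-08 m
lambda = 78.98 nm

78.98


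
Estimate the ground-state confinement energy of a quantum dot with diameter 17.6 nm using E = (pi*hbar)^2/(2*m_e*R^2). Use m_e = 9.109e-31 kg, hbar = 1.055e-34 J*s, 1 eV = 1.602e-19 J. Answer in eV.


Radius R = 17.6/2 = 8.8 nm = 8.8e-09 m
E = (pi * 1.055e-34)^2 / (2 * 9.109e-31 * (8.8e-09)^2)
E(J) = 7.78643e-22
E = E(J) / 1.602e-19 = 0.0049 eV

0.0049


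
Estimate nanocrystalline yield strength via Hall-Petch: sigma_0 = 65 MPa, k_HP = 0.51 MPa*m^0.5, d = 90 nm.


d = 90 nm = 9e-08 m
sqrt(d) = 0.0003
Hall-Petch contribution = k / sqrt(d) = 0.51 / 0.0003 = 1700.0 MPa
sigma = sigma_0 + k/sqrt(d) = 65 + 1700.0 = 1765.0 MPa

1765.0


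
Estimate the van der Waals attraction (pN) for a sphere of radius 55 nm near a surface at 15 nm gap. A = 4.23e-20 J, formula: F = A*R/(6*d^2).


Convert to SI: R = 55 nm = 5.5e-08 m, d = 15 nm = 1.5e-08 m
F = A * R / (6 * d^2)
F = 4.23e-20 * 5.5e-08 / (6 * (1.5e-08)^2)
F = 1.72333e-12 N = 1.723 pN

1.723


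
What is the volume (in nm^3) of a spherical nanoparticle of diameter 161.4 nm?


Radius r = 161.4/2 = 80.7 nm
Volume V = (4/3) * pi * r^3
V = (4/3) * pi * (80.7)^3
V = 2201451.96 nm^3

2201451.96


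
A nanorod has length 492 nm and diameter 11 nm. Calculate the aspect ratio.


Aspect ratio AR = length / diameter
AR = 492 / 11
AR = 44.73

44.73


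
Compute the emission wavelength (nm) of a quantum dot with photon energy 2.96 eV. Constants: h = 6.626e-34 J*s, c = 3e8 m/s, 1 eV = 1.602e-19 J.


Convert energy: E = 2.96 eV = 2.96 * 1.602e-19 = 4.74192e-19 J
lambda = h*c / E = 6.626e-34 * 3e8 / 4.74192e-19
lambda = 4.19197e-07 m = 419.2 nm

419.2
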